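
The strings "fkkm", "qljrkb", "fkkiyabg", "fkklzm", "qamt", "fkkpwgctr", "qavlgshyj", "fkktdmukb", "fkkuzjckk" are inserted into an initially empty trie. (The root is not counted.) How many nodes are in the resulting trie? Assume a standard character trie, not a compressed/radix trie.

46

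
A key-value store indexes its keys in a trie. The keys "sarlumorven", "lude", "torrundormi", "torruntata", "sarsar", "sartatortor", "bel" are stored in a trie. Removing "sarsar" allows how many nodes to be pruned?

3

Walk "sarsar" from the leaf back toward the root, removing each node that no remaining word uses.
The suffix "sar" (3 nodes) is used only by "sarsar"; the node for "sar" still has the child "l", so pruning stops there.
Nodes removed: 3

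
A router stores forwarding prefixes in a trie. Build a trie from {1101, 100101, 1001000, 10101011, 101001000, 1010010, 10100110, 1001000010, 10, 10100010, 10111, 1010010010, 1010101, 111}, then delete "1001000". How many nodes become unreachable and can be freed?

Walk "1001000" from the leaf back toward the root, removing each node that no remaining word uses.
Every node on "1001000" is still needed (e.g. by "1001000010"), so nothing is freed.
Nodes removed: 0

0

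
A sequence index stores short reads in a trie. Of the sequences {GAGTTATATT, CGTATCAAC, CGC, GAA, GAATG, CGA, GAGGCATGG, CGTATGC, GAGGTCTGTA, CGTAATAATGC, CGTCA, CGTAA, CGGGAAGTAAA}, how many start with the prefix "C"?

8

Filter for entries beginning with "C":
Words under "C": CGA, CGC, CGGGAAGTAAA, CGTAA, CGTAATAATGC, CGTATCAAC, CGTATGC, CGTCA
Count: 8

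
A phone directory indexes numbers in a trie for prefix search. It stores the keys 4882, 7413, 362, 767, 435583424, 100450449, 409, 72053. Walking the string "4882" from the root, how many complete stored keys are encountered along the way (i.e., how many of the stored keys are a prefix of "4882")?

Traverse "4882" character by character; count nodes along the way that are marked as word ends.
Prefixes of the query that are stored words: "4882"
Count: 1

1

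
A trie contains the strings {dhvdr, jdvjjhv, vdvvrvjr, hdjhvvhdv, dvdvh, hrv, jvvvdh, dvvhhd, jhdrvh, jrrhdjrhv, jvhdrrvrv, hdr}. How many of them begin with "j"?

5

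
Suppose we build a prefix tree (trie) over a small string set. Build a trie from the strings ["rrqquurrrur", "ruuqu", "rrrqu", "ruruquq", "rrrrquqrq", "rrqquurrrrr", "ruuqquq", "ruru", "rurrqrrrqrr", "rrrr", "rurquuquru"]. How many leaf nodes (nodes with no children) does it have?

Leaves are exactly the stored words that no other stored word extends.
Those words: "rrqquurrrrr", "rrqquurrrur", "rrrqu", "rrrrquqrq", "rurquuquru", "rurrqrrrqrr", "ruruquq", "ruuqquq", "ruuqu"
Leaf count: 9

9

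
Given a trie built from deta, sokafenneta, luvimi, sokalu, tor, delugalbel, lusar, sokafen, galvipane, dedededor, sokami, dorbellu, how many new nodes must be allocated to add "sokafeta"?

2

Walking "sokafeta" from the root, the first 6 characters ("sokafe") follow existing edges; "t" is the first miss.
Each of the 2 remaining characters creates one node.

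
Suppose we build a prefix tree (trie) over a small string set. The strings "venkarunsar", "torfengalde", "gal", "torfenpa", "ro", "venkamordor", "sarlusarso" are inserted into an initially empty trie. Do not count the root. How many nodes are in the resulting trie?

45

Trace insertions, counting only characters that open a new branch:
  "venkarunsar" → 11 new (v, e, n, k, a, r, u, n, s, a, r)
  "torfengalde" → 11 new (t, o, r, f, e, n, g, a, l, d, e)
  "gal" → 3 new (g, a, l)
  "torfenpa" → prefix "torfen" already present; 2 new (p, a)
  "ro" → 2 new (r, o)
  "venkamordor" → prefix "venka" already present; 6 new (m, o, r, d, o, r)
  "sarlusarso" → 10 new (s, a, r, l, u, s, a, r, s, o)
Total nodes = 11 + 11 + 3 + 2 + 2 + 6 + 10 = 45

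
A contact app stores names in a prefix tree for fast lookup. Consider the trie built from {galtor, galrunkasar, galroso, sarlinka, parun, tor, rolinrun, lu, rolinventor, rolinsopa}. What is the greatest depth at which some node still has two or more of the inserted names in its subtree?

5

Equivalently: take the maximum, over all pairs, of their longest common prefix length.
"rolinrun" and "rolinsopa" agree on "rolin" (5 characters) before diverging; nothing deeper is shared.
Longest shared-prefix length: 5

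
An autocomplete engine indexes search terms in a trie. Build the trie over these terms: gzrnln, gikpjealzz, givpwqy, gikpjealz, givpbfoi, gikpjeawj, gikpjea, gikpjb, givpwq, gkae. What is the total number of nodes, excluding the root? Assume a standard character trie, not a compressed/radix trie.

30

For each word, the new-node count is its length minus the longest prefix already in the trie:
  "gzrnln" → 6 new (g, z, r, n, l, n)
  "gikpjealzz" → prefix "g" already present; 9 new (i, k, p, j, e, a, l, z, z)
  "givpwqy" → prefix "gi" already present; 5 new (v, p, w, q, y)
  "gikpjealz" → prefix "gikpjealz" already present; 0 new (none)
  "givpbfoi" → prefix "givp" already present; 4 new (b, f, o, i)
  "gikpjeawj" → prefix "gikpjea" already present; 2 new (w, j)
  "gikpjea" → prefix "gikpjea" already present; 0 new (none)
  "gikpjb" → prefix "gikpj" already present; 1 new (b)
  "givpwq" → prefix "givpwq" already present; 0 new (none)
  "gkae" → prefix "g" already present; 3 new (k, a, e)
Total nodes = 6 + 9 + 5 + 0 + 4 + 2 + 0 + 1 + 0 + 3 = 30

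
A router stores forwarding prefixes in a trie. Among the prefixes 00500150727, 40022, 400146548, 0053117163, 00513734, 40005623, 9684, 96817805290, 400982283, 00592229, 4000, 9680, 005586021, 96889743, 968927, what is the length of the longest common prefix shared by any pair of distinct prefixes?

Look for the deepest trie node that still has at least two words in its subtree.
"4000" and "40005623" agree on "4000" (4 characters) before diverging; nothing deeper is shared.
Longest shared-prefix length: 4

4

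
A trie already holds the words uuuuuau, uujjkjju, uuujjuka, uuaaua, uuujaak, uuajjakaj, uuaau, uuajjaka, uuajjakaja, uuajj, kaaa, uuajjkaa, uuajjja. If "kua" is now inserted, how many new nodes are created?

"k" is already a path in the trie; the remaining "ua" must be added.
Each of the 2 remaining characters creates one node.

2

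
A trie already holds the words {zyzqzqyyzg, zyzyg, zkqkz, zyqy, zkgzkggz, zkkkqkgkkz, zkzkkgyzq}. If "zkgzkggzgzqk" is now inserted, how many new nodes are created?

4

"zkgzkggz" is already a path in the trie; the remaining "gzqk" must be added.
New nodes needed: |"zkgzkggzgzqk"| − 8 = 12 − 8 = 4.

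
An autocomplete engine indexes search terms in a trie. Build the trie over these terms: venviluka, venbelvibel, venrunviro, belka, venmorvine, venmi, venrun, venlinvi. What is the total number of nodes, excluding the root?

42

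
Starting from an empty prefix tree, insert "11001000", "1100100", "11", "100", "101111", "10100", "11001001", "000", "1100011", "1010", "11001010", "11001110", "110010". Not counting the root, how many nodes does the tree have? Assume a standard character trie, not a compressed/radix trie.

Trace insertions, counting only characters that open a new branch:
  "11001000" → 8 new (1, 1, 0, 0, 1, 0, 0, 0)
  "1100100" → prefix "1100100" already present; 0 new (none)
  "11" → prefix "11" already present; 0 new (none)
  "100" → prefix "1" already present; 2 new (0, 0)
  "101111" → prefix "10" already present; 4 new (1, 1, 1, 1)
  "10100" → prefix "101" already present; 2 new (0, 0)
  "11001001" → prefix "1100100" already present; 1 new (1)
  "000" → 3 new (0, 0, 0)
  "1100011" → prefix "1100" already present; 3 new (0, 1, 1)
  "1010" → prefix "1010" already present; 0 new (none)
  "11001010" → prefix "110010" already present; 2 new (1, 0)
  "11001110" → prefix "11001" already present; 3 new (1, 1, 0)
  "110010" → prefix "110010" already present; 0 new (none)
Total nodes = 8 + 0 + 0 + 2 + 4 + 2 + 1 + 3 + 3 + 0 + 2 + 3 + 0 = 28

28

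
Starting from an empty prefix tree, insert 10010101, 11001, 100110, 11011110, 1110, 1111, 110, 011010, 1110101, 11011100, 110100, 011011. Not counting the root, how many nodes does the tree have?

Trie structure (* marks end of a word):
(root)
├─ 0
│  └─ 1
│     └─ 1
│        └─ 0
│           └─ 1
│              ├─ 0 *
│              └─ 1 *
└─ 1
   ├─ 0
   │  └─ 0
   │     └─ 1
   │        ├─ 0
   │        │  └─ 1
   │        │     └─ 0
   │        │        └─ 1 *
   │        └─ 1
   │           └─ 0 *
   └─ 1
      ├─ 0 *
      │  ├─ 0
      │  │  └─ 1 *
      │  └─ 1
      │     ├─ 0
      │     │  └─ 0 *
      │     └─ 1
      │        └─ 1
      │           ├─ 0
      │           │  └─ 0 *
      │           └─ 1
      │              └─ 0 *
      └─ 1
         ├─ 0 *
         │  └─ 1
         │     └─ 0
         │        └─ 1 *
         └─ 1 *
Counting every labelled node above: 36.

36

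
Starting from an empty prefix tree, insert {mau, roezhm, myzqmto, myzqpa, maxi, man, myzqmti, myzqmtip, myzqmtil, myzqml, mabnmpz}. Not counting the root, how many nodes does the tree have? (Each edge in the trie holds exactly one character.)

29

Insert word by word; a character creates a node only if that edge doesn't already exist:
  "mau" → 3 new (m, a, u)
  "roezhm" → 6 new (r, o, e, z, h, m)
  "myzqmto" → prefix "m" already present; 6 new (y, z, q, m, t, o)
  "myzqpa" → prefix "myzq" already present; 2 new (p, a)
  "maxi" → prefix "ma" already present; 2 new (x, i)
  "man" → prefix "ma" already present; 1 new (n)
  "myzqmti" → prefix "myzqmt" already present; 1 new (i)
  "myzqmtip" → prefix "myzqmti" already present; 1 new (p)
  "myzqmtil" → prefix "myzqmti" already present; 1 new (l)
  "myzqml" → prefix "myzqm" already present; 1 new (l)
  "mabnmpz" → prefix "ma" already present; 5 new (b, n, m, p, z)
Total nodes = 3 + 6 + 6 + 2 + 2 + 1 + 1 + 1 + 1 + 1 + 5 = 29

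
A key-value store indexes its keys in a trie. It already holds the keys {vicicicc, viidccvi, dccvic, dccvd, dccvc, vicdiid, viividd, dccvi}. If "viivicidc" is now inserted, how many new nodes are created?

4

Walking "viivicidc" from the root, the first 5 characters ("viivi") follow existing edges; "c" is the first miss.
New nodes needed: |"viivicidc"| − 5 = 9 − 5 = 4.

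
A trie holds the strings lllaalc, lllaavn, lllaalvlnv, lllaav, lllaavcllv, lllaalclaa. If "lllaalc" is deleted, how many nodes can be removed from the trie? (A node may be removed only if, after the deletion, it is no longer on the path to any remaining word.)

0

A node on "lllaalc"'s path can go only if nothing else ends at it or branches off below it.
Every node on "lllaalc" is still needed (e.g. by "lllaalclaa"), so nothing is freed.
Nodes removed: 0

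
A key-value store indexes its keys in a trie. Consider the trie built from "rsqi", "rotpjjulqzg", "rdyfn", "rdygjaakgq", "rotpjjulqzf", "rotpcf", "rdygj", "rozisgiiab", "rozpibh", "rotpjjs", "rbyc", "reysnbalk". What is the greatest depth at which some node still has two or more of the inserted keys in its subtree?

10

The deepest shared node is where two words last agree before diverging.
"rotpjjulqzf" and "rotpjjulqzg" agree on "rotpjjulqz" (10 characters) before diverging; nothing deeper is shared.
Longest shared-prefix length: 10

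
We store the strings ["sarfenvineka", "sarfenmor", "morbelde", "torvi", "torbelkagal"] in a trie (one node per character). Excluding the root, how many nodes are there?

For each word, the new-node count is its length minus the longest prefix already in the trie:
  "sarfenvineka" → 12 new (s, a, r, f, e, n, v, i, n, e, k, a)
  "sarfenmor" → prefix "sarfen" already present; 3 new (m, o, r)
  "morbelde" → 8 new (m, o, r, b, e, l, d, e)
  "torvi" → 5 new (t, o, r, v, i)
  "torbelkagal" → prefix "tor" already present; 8 new (b, e, l, k, a, g, a, l)
Total nodes = 12 + 3 + 8 + 5 + 8 = 36

36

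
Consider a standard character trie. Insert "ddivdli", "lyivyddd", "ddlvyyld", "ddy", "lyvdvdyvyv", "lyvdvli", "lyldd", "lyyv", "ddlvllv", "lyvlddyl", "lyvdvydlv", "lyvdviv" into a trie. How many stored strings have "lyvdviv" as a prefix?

Traverse to the node for "lyvdviv", then collect every word in that subtree.
Matches: "lyvdviv"
Count: 1

1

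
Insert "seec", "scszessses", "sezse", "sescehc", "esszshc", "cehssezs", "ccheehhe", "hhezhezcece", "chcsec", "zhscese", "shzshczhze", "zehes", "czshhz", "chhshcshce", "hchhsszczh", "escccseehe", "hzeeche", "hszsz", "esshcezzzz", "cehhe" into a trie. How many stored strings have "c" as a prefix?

6

Walk to "c"; the words in its subtree are exactly those with that prefix.
Matches: "ccheehhe", "cehhe", "cehssezs", "chcsec", "chhshcshce", "czshhz"
Count: 6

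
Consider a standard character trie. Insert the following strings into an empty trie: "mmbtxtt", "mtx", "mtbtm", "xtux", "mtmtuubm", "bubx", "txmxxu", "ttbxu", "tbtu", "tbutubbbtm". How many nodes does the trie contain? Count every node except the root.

47

Trace insertions, counting only characters that open a new branch:
  "mmbtxtt" → 7 new (m, m, b, t, x, t, t)
  "mtx" → prefix "m" already present; 2 new (t, x)
  "mtbtm" → prefix "mt" already present; 3 new (b, t, m)
  "xtux" → 4 new (x, t, u, x)
  "mtmtuubm" → prefix "mt" already present; 6 new (m, t, u, u, b, m)
  "bubx" → 4 new (b, u, b, x)
  "txmxxu" → 6 new (t, x, m, x, x, u)
  "ttbxu" → prefix "t" already present; 4 new (t, b, x, u)
  "tbtu" → prefix "t" already present; 3 new (b, t, u)
  "tbutubbbtm" → prefix "tb" already present; 8 new (u, t, u, b, b, b, t, m)
Total nodes = 7 + 2 + 3 + 4 + 6 + 4 + 6 + 4 + 3 + 8 = 47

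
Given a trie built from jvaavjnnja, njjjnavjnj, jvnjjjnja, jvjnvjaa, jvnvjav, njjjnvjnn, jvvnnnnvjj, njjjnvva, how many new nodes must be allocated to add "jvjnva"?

Walking "jvjnva" from the root, the first 5 characters ("jvjnv") follow existing edges; "a" is the first miss.
Each of the 1 remaining characters creates one node.

1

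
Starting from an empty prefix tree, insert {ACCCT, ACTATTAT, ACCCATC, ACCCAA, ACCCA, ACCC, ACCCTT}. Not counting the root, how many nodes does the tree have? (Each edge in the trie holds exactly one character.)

Trie structure (* marks end of a word):
(root)
└─ A
   └─ C
      ├─ C
      │  └─ C *
      │     ├─ A *
      │     │  ├─ A *
      │     │  └─ T
      │     │     └─ C *
      │     └─ T *
      │        └─ T *
      └─ T
         └─ A
            └─ T
               └─ T
                  └─ A
                     └─ T *
Counting every labelled node above: 16.

16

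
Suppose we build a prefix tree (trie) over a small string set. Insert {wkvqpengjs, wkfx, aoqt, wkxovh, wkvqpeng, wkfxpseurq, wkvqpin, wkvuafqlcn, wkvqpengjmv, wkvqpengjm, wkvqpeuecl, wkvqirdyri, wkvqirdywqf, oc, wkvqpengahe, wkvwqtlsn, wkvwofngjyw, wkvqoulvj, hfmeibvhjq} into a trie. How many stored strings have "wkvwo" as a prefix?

1

Walk to "wkvwo"; the words in its subtree are exactly those with that prefix.
Words under "wkvwo": wkvwofngjyw
Count: 1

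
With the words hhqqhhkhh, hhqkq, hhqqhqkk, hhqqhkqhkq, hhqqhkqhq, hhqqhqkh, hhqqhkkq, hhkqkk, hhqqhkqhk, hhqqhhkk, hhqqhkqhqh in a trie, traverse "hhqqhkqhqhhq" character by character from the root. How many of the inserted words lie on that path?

2

Walk "hhqqhkqhqhhq" from the root; an end-of-word marker is hit whenever a stored word is a prefix of "hhqqhkqhqhhq".
Prefixes of the query that are stored words: "hhqqhkqhq", "hhqqhkqhqh"
Count: 2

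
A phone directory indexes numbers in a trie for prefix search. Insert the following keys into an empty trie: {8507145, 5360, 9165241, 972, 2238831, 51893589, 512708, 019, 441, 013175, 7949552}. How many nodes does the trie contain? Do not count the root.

55

Trace insertions, counting only characters that open a new branch:
  "8507145" → 7 new (8, 5, 0, 7, 1, 4, 5)
  "5360" → 4 new (5, 3, 6, 0)
  "9165241" → 7 new (9, 1, 6, 5, 2, 4, 1)
  "972" → prefix "9" already present; 2 new (7, 2)
  "2238831" → 7 new (2, 2, 3, 8, 8, 3, 1)
  "51893589" → prefix "5" already present; 7 new (1, 8, 9, 3, 5, 8, 9)
  "512708" → prefix "51" already present; 4 new (2, 7, 0, 8)
  "019" → 3 new (0, 1, 9)
  "441" → 3 new (4, 4, 1)
  "013175" → prefix "01" already present; 4 new (3, 1, 7, 5)
  "7949552" → 7 new (7, 9, 4, 9, 5, 5, 2)
Total nodes = 7 + 4 + 7 + 2 + 7 + 7 + 4 + 3 + 3 + 4 + 7 = 55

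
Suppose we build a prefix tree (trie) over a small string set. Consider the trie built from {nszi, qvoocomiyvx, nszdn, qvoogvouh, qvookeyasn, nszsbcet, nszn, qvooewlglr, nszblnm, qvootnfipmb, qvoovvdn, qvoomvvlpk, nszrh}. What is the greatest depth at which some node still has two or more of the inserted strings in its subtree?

4

Look for the deepest trie node that still has at least two words in its subtree.
"qvoocomiyvx" and "qvooewlglr" agree on "qvoo" (4 characters) before diverging; nothing deeper is shared.
Longest shared-prefix length: 4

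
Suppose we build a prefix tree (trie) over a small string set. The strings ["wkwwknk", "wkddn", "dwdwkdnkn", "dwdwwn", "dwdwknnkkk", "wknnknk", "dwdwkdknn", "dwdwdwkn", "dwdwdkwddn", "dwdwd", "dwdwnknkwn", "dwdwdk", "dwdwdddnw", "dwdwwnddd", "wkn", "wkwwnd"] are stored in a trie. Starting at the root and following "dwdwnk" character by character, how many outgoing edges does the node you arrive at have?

1

The children of the "dwdwnk" node are the distinct next characters among strings starting with "dwdwnk".
Characters that immediately follow "dwdwnk" among the stored strings: {n}.
That node has 1 child edge.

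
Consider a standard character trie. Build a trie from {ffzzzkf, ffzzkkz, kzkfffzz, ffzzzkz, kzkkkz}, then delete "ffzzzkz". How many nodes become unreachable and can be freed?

A node on "ffzzzkz"'s path can go only if nothing else ends at it or branches off below it.
The suffix "z" (1 node) is used only by "ffzzzkz"; the node for "ffzzzk" still has the child "f", so pruning stops there.
Nodes removed: 1

1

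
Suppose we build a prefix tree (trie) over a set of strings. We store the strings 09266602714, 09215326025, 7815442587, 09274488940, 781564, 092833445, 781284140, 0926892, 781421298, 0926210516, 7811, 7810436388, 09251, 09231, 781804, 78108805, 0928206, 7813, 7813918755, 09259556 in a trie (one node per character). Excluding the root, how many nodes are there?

Count nodes per top-level branch (shared prefixes stored once):
  '0'-branch (09215326025, 09231, 09251, 09259556, 0926210516, 09266602714, 0926892, 09274488940, 0928206, 092833445): 53 nodes
  '7'-branch (7810436388, 78108805, 7811, 781284140, 7813, 7813918755, 781421298, 7815442587, 781564, 781804): 46 nodes
Sum: 99

99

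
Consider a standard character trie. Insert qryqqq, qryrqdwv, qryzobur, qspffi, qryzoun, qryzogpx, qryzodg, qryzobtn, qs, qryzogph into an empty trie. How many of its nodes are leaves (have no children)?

A leaf is a node with no children — equivalently, the end of a word that is not a proper prefix of any other stored word.
Those words: "qryqqq", "qryrqdwv", "qryzobtn", "qryzobur", "qryzodg", "qryzogph", "qryzogpx", "qryzoun", "qspffi"
Leaf count: 9

9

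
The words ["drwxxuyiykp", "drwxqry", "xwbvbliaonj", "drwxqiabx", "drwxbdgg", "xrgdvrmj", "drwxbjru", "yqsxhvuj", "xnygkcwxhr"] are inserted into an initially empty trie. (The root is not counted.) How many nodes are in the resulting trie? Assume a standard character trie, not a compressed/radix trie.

60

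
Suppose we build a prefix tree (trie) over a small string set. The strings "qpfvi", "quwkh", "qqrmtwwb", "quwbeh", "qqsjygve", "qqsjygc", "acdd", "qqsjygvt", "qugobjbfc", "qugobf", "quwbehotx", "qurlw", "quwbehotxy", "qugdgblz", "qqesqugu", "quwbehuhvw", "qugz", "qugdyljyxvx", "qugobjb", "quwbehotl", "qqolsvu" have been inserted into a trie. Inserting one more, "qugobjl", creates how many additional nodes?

1

Walking "qugobjl" from the root, the first 6 characters ("qugobj") follow existing edges; "l" is the first miss.
So 7 − 6 = 1 new nodes.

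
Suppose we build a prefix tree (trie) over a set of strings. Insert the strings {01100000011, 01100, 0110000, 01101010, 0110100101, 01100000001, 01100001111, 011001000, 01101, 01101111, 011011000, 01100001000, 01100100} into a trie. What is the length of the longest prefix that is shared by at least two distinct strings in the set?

Look for the deepest trie node that still has at least two words in its subtree.
"01100000001" and "01100000011" agree on "011000000" (9 characters) before diverging; nothing deeper is shared.
Longest shared-prefix length: 9

9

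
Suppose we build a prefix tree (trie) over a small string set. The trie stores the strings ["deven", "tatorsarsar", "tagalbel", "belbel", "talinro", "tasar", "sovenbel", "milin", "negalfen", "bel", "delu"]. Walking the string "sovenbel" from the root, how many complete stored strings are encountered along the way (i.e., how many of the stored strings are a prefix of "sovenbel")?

Traverse "sovenbel" character by character; count nodes along the way that are marked as word ends.
Prefixes of the query that are stored words: "sovenbel"
Count: 1

1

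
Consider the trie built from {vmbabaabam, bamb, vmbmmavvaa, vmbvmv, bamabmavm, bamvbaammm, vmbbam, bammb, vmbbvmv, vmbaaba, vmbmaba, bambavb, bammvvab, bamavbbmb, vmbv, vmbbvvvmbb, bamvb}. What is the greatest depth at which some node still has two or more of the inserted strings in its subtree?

The deepest shared node is where two words last agree before diverging.
"bamvb" and "bamvbaammm" agree on "bamvb" (5 characters) before diverging; nothing deeper is shared.
Longest shared-prefix length: 5

5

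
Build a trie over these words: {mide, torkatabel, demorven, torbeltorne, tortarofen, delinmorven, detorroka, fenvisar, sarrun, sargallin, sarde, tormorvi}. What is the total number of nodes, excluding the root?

Trace insertions, counting only characters that open a new branch:
  "mide" → 4 new (m, i, d, e)
  "torkatabel" → 10 new (t, o, r, k, a, t, a, b, e, l)
  "demorven" → 8 new (d, e, m, o, r, v, e, n)
  "torbeltorne" → prefix "tor" already present; 8 new (b, e, l, t, o, r, n, e)
  "tortarofen" → prefix "tor" already present; 7 new (t, a, r, o, f, e, n)
  "delinmorven" → prefix "de" already present; 9 new (l, i, n, m, o, r, v, e, n)
  "detorroka" → prefix "de" already present; 7 new (t, o, r, r, o, k, a)
  "fenvisar" → 8 new (f, e, n, v, i, s, a, r)
  "sarrun" → 6 new (s, a, r, r, u, n)
  "sargallin" → prefix "sar" already present; 6 new (g, a, l, l, i, n)
  "sarde" → prefix "sar" already present; 2 new (d, e)
  "tormorvi" → prefix "tor" already present; 5 new (m, o, r, v, i)
Total nodes = 4 + 10 + 8 + 8 + 7 + 9 + 7 + 8 + 6 + 6 + 2 + 5 = 80

80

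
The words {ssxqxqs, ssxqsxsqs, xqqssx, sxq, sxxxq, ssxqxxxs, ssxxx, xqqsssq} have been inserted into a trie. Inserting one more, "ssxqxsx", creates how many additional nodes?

2

The longest prefix of "ssxqxsx" already in the trie is "ssxqx" (length 5).
So 7 − 5 = 2 new nodes.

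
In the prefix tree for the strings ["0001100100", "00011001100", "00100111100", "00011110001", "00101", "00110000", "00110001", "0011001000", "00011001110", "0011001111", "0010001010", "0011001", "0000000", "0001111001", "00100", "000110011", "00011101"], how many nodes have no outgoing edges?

Leaves are exactly the stored words that no other stored word extends.
Those words: "0000000", "0001100100", "00011001100", "00011001110", "00011101", "00011110001", "0001111001", "0010001010", "00100111100", "00101", "00110000", "00110001", "0011001000", "0011001111"
Leaf count: 14

14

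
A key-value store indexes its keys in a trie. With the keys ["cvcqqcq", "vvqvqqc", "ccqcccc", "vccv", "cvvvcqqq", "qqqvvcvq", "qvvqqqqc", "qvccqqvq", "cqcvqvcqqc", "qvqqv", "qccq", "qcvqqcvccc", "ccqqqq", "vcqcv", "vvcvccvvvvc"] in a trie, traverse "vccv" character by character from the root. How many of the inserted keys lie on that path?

1

Check each prefix of "vccv" against the stored set — each match is an end-marker on the path.
Prefixes of the query that are stored words: "vccv"
Count: 1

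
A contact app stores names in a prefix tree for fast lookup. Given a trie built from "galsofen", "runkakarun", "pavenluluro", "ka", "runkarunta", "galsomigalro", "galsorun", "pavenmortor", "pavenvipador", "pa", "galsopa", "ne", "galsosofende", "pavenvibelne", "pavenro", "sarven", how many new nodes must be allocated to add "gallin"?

Walking "gallin" from the root, the first 3 characters ("gal") follow existing edges; "l" is the first miss.
Each of the 3 remaining characters creates one node.

3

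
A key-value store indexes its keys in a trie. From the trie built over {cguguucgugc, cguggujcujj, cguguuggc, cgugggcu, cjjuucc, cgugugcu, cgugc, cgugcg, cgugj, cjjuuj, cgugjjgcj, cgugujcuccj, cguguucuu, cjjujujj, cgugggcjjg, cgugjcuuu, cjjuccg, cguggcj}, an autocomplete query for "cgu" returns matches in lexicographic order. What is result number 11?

DFS of the "cgu" subtree visits, in order: "cgugc", "cgugcg", "cguggcj", "cgugggcjjg", "cgugggcu", "cguggujcujj", "cgugj", "cgugjcuuu", "cgugjjgcj", "cgugugcu", "cgugujcuccj", "cguguucgugc", "cguguucuu", "cguguuggc"
Position 11: cgugujcuccj

cgugujcuccj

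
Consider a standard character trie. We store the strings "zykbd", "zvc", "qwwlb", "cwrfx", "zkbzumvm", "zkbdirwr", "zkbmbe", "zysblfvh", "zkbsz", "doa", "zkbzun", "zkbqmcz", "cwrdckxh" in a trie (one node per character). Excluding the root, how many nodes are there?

53

Insert word by word; a character creates a node only if that edge doesn't already exist:
  "zykbd" → 5 new (z, y, k, b, d)
  "zvc" → prefix "z" already present; 2 new (v, c)
  "qwwlb" → 5 new (q, w, w, l, b)
  "cwrfx" → 5 new (c, w, r, f, x)
  "zkbzumvm" → prefix "z" already present; 7 new (k, b, z, u, m, v, m)
  "zkbdirwr" → prefix "zkb" already present; 5 new (d, i, r, w, r)
  "zkbmbe" → prefix "zkb" already present; 3 new (m, b, e)
  "zysblfvh" → prefix "zy" already present; 6 new (s, b, l, f, v, h)
  "zkbsz" → prefix "zkb" already present; 2 new (s, z)
  "doa" → 3 new (d, o, a)
  "zkbzun" → prefix "zkbzu" already present; 1 new (n)
  "zkbqmcz" → prefix "zkb" already present; 4 new (q, m, c, z)
  "cwrdckxh" → prefix "cwr" already present; 5 new (d, c, k, x, h)
Total nodes = 5 + 2 + 5 + 5 + 7 + 5 + 3 + 6 + 2 + 3 + 1 + 4 + 5 = 53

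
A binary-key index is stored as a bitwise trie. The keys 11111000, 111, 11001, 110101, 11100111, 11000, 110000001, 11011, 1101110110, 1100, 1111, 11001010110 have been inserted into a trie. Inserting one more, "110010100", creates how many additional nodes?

1

"11001010" is already a path in the trie; the remaining "0" must be added.
New nodes needed: |"110010100"| − 8 = 9 − 8 = 1.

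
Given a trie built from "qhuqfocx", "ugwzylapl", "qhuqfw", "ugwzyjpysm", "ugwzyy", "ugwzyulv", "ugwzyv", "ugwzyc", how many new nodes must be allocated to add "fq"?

2

"fq" shares no prefix with any stored word, so all 2 characters open new nodes.
2 − 0 = 2 new nodes.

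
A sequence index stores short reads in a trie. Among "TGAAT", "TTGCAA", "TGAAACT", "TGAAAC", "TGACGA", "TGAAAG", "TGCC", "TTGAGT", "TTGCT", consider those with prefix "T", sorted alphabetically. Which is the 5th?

DFS of the "T" subtree visits, in order: "TGAAAC", "TGAAACT", "TGAAAG", "TGAAT", "TGACGA", "TGCC", "TTGAGT", "TTGCAA", "TTGCT"
The 5th is TGACGA.

TGACGA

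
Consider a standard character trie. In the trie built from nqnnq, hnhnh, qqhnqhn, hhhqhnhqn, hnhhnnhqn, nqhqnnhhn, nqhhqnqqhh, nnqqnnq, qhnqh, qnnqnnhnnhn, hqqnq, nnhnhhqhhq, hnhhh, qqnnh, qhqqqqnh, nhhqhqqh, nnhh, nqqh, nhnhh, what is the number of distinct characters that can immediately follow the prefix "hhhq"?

1

The children of the "hhhq" node are the distinct next characters among strings starting with "hhhq".
Characters that immediately follow "hhhq" among the stored strings: {h}.
That node has 1 child edge.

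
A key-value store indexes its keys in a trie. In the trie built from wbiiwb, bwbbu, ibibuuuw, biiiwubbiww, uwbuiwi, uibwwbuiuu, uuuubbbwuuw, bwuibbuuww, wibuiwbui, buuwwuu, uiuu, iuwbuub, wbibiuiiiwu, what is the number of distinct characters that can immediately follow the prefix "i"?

The children of the "i" node are the distinct next characters among strings starting with "i".
Distinct next characters after "i": b, u.
That node has 2 child edges.

2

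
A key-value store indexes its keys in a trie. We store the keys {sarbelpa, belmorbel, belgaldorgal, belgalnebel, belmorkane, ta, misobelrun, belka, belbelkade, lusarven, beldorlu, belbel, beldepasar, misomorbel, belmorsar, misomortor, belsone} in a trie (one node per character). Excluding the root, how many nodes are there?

91

For each word, the new-node count is its length minus the longest prefix already in the trie:
  "sarbelpa" → 8 new (s, a, r, b, e, l, p, a)
  "belmorbel" → 9 new (b, e, l, m, o, r, b, e, l)
  "belgaldorgal" → prefix "bel" already present; 9 new (g, a, l, d, o, r, g, a, l)
  "belgalnebel" → prefix "belgal" already present; 5 new (n, e, b, e, l)
  "belmorkane" → prefix "belmor" already present; 4 new (k, a, n, e)
  "ta" → 2 new (t, a)
  "misobelrun" → 10 new (m, i, s, o, b, e, l, r, u, n)
  "belka" → prefix "bel" already present; 2 new (k, a)
  "belbelkade" → prefix "bel" already present; 7 new (b, e, l, k, a, d, e)
  "lusarven" → 8 new (l, u, s, a, r, v, e, n)
  "beldorlu" → prefix "bel" already present; 5 new (d, o, r, l, u)
  "belbel" → prefix "belbel" already present; 0 new (none)
  "beldepasar" → prefix "beld" already present; 6 new (e, p, a, s, a, r)
  "misomorbel" → prefix "miso" already present; 6 new (m, o, r, b, e, l)
  "belmorsar" → prefix "belmor" already present; 3 new (s, a, r)
  "misomortor" → prefix "misomor" already present; 3 new (t, o, r)
  "belsone" → prefix "bel" already present; 4 new (s, o, n, e)
Total nodes = 8 + 9 + 9 + 5 + 4 + 2 + 10 + 2 + 7 + 8 + 5 + 0 + 6 + 6 + 3 + 3 + 4 = 91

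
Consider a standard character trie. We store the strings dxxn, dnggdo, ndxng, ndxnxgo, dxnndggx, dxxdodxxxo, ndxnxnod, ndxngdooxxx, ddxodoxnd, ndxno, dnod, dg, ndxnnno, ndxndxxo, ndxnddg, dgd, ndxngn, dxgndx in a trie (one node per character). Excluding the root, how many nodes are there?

Trace insertions, counting only characters that open a new branch:
  "dxxn" → 4 new (d, x, x, n)
  "dnggdo" → prefix "d" already present; 5 new (n, g, g, d, o)
  "ndxng" → 5 new (n, d, x, n, g)
  "ndxnxgo" → prefix "ndxn" already present; 3 new (x, g, o)
  "dxnndggx" → prefix "dx" already present; 6 new (n, n, d, g, g, x)
  "dxxdodxxxo" → prefix "dxx" already present; 7 new (d, o, d, x, x, x, o)
  "ndxnxnod" → prefix "ndxnx" already present; 3 new (n, o, d)
  "ndxngdooxxx" → prefix "ndxng" already present; 6 new (d, o, o, x, x, x)
  "ddxodoxnd" → prefix "d" already present; 8 new (d, x, o, d, o, x, n, d)
  "ndxno" → prefix "ndxn" already present; 1 new (o)
  "dnod" → prefix "dn" already present; 2 new (o, d)
  "dg" → prefix "d" already present; 1 new (g)
  "ndxnnno" → prefix "ndxn" already present; 3 new (n, n, o)
  "ndxndxxo" → prefix "ndxn" already present; 4 new (d, x, x, o)
  "ndxnddg" → prefix "ndxnd" already present; 2 new (d, g)
  "dgd" → prefix "dg" already present; 1 new (d)
  "ndxngn" → prefix "ndxng" already present; 1 new (n)
  "dxgndx" → prefix "dx" already present; 4 new (g, n, d, x)
Total nodes = 4 + 5 + 5 + 3 + 6 + 7 + 3 + 6 + 8 + 1 + 2 + 1 + 3 + 4 + 2 + 1 + 1 + 4 = 66

66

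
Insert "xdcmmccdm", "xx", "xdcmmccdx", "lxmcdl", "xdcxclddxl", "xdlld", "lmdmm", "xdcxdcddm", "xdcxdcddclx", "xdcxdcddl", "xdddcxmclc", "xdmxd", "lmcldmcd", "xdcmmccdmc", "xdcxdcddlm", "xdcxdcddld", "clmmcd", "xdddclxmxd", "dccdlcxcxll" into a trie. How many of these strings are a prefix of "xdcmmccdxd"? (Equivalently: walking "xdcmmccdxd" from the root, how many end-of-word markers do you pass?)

1

Traverse "xdcmmccdxd" character by character; count nodes along the way that are marked as word ends.
Prefixes of the query that are stored words: "xdcmmccdx"
Count: 1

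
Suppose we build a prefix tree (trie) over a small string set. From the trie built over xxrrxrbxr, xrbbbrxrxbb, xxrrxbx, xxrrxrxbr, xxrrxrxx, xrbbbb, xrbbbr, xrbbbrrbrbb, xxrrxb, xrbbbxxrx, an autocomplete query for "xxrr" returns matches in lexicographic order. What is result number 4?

Filter for "xxrr…" and sort: "xxrrxb", "xxrrxbx", "xxrrxrbxr", "xxrrxrxbr", "xxrrxrxx"
The 4th is xxrrxrxbr.

xxrrxrxbr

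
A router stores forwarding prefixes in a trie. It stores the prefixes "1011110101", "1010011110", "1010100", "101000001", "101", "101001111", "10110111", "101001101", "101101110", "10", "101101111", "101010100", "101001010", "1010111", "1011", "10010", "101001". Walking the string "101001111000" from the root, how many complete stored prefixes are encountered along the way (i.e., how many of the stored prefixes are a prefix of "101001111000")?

Check each prefix of "101001111000" against the stored set — each match is an end-marker on the path.
Prefixes of the query that are stored words: "10", "101", "101001", "101001111", "1010011110"
Count: 5

5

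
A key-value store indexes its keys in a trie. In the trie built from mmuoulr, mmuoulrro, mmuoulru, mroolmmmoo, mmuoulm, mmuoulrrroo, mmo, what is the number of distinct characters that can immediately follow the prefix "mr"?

The children of the "mr" node are the distinct next characters among strings starting with "mr".
Characters that immediately follow "mr" among the stored strings: {o}.
That node has 1 child edge.

1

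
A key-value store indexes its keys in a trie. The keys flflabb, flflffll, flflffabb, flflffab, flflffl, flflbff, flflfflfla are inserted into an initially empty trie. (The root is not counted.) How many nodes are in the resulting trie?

20

Count nodes per top-level branch (shared prefixes stored once):
  'f'-branch (flflabb, flflbff, flflffab, flflffabb, flflffl, flflfflfla, flflffll): 20 nodes
Sum: 20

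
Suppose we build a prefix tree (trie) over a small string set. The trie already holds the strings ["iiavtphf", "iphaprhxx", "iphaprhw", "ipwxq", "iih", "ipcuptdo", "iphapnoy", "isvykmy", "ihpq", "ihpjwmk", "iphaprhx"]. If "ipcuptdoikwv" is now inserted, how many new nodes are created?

4

Walking "ipcuptdoikwv" from the root, the first 8 characters ("ipcuptdo") follow existing edges; "i" is the first miss.
Each of the 4 remaining characters creates one node.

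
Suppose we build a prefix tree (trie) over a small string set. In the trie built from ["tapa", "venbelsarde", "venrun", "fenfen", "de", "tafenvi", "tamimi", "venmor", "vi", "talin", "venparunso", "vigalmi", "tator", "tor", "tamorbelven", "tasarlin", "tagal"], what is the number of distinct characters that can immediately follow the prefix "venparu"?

1

Walk "venparu" from the root, arriving at one node.
Distinct next characters after "venparu": n.
That node has 1 child edge.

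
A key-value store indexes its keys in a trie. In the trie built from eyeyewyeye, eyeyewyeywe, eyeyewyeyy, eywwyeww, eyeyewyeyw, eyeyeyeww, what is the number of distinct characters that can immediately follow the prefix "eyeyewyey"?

3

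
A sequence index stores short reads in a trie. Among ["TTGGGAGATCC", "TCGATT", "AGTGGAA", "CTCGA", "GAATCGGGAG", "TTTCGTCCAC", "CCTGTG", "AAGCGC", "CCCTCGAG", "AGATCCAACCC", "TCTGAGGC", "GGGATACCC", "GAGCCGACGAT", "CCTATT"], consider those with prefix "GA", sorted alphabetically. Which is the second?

GAGCCGACGAT

DFS of the "GA" subtree visits, in order: "GAATCGGGAG", "GAGCCGACGAT"
Position 2: GAGCCGACGAT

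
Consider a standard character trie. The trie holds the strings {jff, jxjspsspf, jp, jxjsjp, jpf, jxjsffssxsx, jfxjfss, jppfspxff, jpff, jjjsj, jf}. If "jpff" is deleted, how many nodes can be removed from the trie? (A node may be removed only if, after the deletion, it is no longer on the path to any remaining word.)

A node on "jpff"'s path can go only if nothing else ends at it or branches off below it.
The suffix "f" (1 node) is used only by "jpff"; "jpf" is itself a stored word, so pruning stops there.
Nodes removed: 1

1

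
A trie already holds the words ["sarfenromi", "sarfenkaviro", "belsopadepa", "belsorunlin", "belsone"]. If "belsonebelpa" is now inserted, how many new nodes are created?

The longest prefix of "belsonebelpa" already in the trie is "belsone" (length 7).
Each of the 5 remaining characters creates one node.

5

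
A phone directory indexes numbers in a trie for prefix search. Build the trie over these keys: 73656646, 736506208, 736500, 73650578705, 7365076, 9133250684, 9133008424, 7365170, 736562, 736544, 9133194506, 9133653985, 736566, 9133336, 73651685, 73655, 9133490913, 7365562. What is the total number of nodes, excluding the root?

71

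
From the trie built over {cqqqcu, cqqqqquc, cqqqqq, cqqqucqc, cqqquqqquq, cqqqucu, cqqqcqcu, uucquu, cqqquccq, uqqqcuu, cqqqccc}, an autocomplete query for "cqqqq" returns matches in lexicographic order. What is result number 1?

cqqqqq

DFS of the "cqqqq" subtree visits, in order: "cqqqqq", "cqqqqquc"
Position 1: cqqqqq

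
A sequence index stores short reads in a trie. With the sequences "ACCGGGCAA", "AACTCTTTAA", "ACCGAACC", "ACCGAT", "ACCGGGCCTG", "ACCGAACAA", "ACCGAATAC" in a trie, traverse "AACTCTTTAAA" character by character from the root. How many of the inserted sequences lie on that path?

1

Traverse "AACTCTTTAAA" character by character; count nodes along the way that are marked as word ends.
Prefixes of the query that are stored words: "AACTCTTTAA"
Count: 1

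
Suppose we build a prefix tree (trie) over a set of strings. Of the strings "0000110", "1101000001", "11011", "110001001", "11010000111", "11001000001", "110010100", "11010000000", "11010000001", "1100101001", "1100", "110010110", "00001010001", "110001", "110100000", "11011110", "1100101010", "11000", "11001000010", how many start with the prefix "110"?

Filter for entries beginning with "110":
Words under "110": 1100, 11000, 110001, 110001001, 11001000001, 11001000010, 110010100, 1100101001, 1100101010, 110010110, 110100000, 11010000000, 11010000001, 1101000001, 11010000111, 11011, 11011110
Count: 17

17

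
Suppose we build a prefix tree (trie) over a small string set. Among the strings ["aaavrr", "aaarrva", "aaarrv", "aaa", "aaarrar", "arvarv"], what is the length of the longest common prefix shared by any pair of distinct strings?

6

Equivalently: take the maximum, over all pairs, of their longest common prefix length.
e.g. "aaarrv" and "aaarrva" share the prefix "aaarrv" of length 6; no pair shares a longer one.
Longest shared-prefix length: 6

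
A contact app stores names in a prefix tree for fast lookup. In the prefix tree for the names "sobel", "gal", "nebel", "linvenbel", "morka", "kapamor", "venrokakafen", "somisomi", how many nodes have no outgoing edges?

8

Leaves are exactly the stored words that no other stored word extends.
Those words: "gal", "kapamor", "linvenbel", "morka", "nebel", "sobel", "somisomi", "venrokakafen"
Leaf count: 8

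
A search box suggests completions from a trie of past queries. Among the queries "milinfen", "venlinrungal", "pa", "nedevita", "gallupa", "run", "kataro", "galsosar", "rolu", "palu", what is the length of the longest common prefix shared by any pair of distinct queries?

The deepest shared node is where two words last agree before diverging.
e.g. "gallupa" and "galsosar" share the prefix "gal" of length 3; no pair shares a longer one.
Longest shared-prefix length: 3

3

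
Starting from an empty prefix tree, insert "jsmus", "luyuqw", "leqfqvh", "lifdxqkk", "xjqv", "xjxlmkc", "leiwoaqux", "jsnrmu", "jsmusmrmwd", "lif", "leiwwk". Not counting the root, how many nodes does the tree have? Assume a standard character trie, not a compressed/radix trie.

Insert word by word; a character creates a node only if that edge doesn't already exist:
  "jsmus" → 5 new (j, s, m, u, s)
  "luyuqw" → 6 new (l, u, y, u, q, w)
  "leqfqvh" → prefix "l" already present; 6 new (e, q, f, q, v, h)
  "lifdxqkk" → prefix "l" already present; 7 new (i, f, d, x, q, k, k)
  "xjqv" → 4 new (x, j, q, v)
  "xjxlmkc" → prefix "xj" already present; 5 new (x, l, m, k, c)
  "leiwoaqux" → prefix "le" already present; 7 new (i, w, o, a, q, u, x)
  "jsnrmu" → prefix "js" already present; 4 new (n, r, m, u)
  "jsmusmrmwd" → prefix "jsmus" already present; 5 new (m, r, m, w, d)
  "lif" → prefix "lif" already present; 0 new (none)
  "leiwwk" → prefix "leiw" already present; 2 new (w, k)
Total nodes = 5 + 6 + 6 + 7 + 4 + 5 + 7 + 4 + 5 + 0 + 2 = 51

51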